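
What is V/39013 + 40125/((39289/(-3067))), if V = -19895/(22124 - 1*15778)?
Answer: -30467600196215405/9727033029922 ≈ -3132.3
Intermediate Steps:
V = -19895/6346 (V = -19895/(22124 - 15778) = -19895/6346 ≈ -3.1350)
V/39013 + 40125/((39289/(-3067))) = -19895/6346/39013 + 40125/((39289/(-3067))) = -19895/6346*1/39013 + 40125/((39289*(-1/3067))) = -19895/247576498 + 40125/(-39289/3067) = -19895/247576498 + 40125*(-3067/39289) = -19895/247576498 - 123063375/39289 = -30467600196215405/9727033029922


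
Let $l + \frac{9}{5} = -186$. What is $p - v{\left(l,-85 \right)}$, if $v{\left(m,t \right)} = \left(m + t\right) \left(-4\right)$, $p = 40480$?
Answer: $\frac{196944}{5} \approx 39389.0$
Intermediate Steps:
$l = - \frac{939}{5}$ ($l = - \frac{9}{5} - 186 = - \frac{939}{5} \approx -187.8$)
$v{\left(m,t \right)} = - 4 m - 4 t$
$p - v{\left(l,-85 \right)} = 40480 - \left(\left(-4\right) \left(- \frac{939}{5}\right) - -340\right) = 40480 - \left(\frac{3756}{5} + 340\right) = 40480 - \frac{5456}{5} = \frac{196944}{5}$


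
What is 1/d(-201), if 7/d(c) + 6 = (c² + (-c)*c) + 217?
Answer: 211/7 ≈ 30.143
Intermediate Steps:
d(c) = 7/211 (d(c) = 7/(-6 + ((c² + (-c)*c) + 217)) = 7/(-6 + ((c² - c²) + 217)) = 7/(-6 + (0 + 217)) = 7/(-6 + 217) = 7/211)
1/d(-201) = 1/(7/211) = 211/7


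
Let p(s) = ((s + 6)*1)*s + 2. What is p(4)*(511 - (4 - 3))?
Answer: 21420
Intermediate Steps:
p(s) = 2 + s*(6 + s) (p(s) = ((6 + s)*1)*s + 2 = (6 + s)*s + 2 = s*(6 + s) + 2 = 2 + s*(6 + s))
p(4)*(511 - (4 - 3)) = (2 + 4² + 6*4)*(511 - (4 - 3)) = (2 + 16 + 24)*(511 - 1) = 42*(511 - 1*1) = 42*(511 - 1) = 42*510 = 21420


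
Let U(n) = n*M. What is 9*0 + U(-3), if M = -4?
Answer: 12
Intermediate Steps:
U(n) = -4*n (U(n) = n*(-4) = -4*n)
9*0 + U(-3) = 9*0 - 4*(-3) = 0 + 12 = 12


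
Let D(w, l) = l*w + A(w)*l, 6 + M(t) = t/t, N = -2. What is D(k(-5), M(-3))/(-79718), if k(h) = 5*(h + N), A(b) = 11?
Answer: -60/39859 ≈ -0.0015053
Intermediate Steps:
M(t) = -5 (M(t) = -6 + t/t = -6 + 1 = -5)
k(h) = -10 + 5*h (k(h) = 5*(h - 2) = 5*(-2 + h) = -10 + 5*h)
D(w, l) = 11*l + l*w (D(w, l) = l*w + 11*l = 11*l + l*w)
D(k(-5), M(-3))/(-79718) = -5*(11 + (-10 + 5*(-5)))/(-79718) = -5*(11 + (-10 - 25))*(-1/79718) = -5*(11 - 35)*(-1/79718) = -5*(-24)*(-1/79718) = 120*(-1/79718) = -60/39859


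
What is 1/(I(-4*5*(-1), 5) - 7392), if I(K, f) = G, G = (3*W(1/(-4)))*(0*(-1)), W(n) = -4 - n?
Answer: -1/7392 ≈ -0.00013528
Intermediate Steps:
G = 0 (G = (3*(-4 - 1/(-4)))*(0*(-1)) = (3*(-4 - 1*(-¼)))*0 = (3*(-4 + ¼))*0 = (3*(-15/4))*0 = -45/4*0 = 0)
I(K, f) = 0
1/(I(-4*5*(-1), 5) - 7392) = 1/(0 - 7392) = 1/(-7392) = -1/7392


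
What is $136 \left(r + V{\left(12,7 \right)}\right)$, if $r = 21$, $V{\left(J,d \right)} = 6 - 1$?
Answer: $3536$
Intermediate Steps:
$V{\left(J,d \right)} = 5$
$136 \left(r + V{\left(12,7 \right)}\right) = 136 \left(21 + 5\right) = 136 \cdot 26 = 3536$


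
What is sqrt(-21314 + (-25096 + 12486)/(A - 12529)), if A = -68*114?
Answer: 4*I*sqrt(547912286959)/20281 ≈ 145.99*I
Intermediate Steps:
A = -7752
sqrt(-21314 + (-25096 + 12486)/(A - 12529)) = sqrt(-21314 + (-25096 + 12486)/(-7752 - 12529)) = sqrt(-21314 - 12610/(-20281)) = sqrt(-21314 - 12610*(-1/20281)) = sqrt(-21314 + 12610/20281) = sqrt(-432256624/20281) = 4*I*sqrt(547912286959)/20281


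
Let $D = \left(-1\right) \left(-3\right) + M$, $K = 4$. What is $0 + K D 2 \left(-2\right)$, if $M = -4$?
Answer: $16$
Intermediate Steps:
$D = -1$ ($D = \left(-1\right) \left(-3\right) - 4 = 3 - 4 = -1$)
$0 + K D 2 \left(-2\right) = 0 + 4 \left(-1\right) 2 \left(-2\right) = 0 + 4 \left(\left(-2\right) \left(-2\right)\right) = 0 + 4 \cdot 4 = 0 + 16 = 16$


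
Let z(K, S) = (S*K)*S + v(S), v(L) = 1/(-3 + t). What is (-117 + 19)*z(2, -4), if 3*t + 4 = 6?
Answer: -3094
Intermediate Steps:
t = ⅔ (t = -4/3 + (⅓)*6 = -4/3 + 2 = ⅔ ≈ 0.66667)
v(L) = -3/7 (v(L) = 1/(-3 + ⅔) = 1/(-7/3) = -3/7)
z(K, S) = -3/7 + K*S² (z(K, S) = (S*K)*S - 3/7 = (K*S)*S - 3/7 = K*S² - 3/7 = -3/7 + K*S²)
(-117 + 19)*z(2, -4) = (-117 + 19)*(-3/7 + 2*(-4)²) = -98*(-3/7 + 2*16) = -98*(-3/7 + 32) = -98*221/7 = -3094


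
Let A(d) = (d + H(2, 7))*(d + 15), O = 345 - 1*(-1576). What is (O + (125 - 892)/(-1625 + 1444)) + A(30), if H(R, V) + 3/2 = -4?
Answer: 1096041/362 ≈ 3027.7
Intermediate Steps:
H(R, V) = -11/2 (H(R, V) = -3/2 - 4 = -11/2)
O = 1921 (O = 345 + 1576 = 1921)
A(d) = (15 + d)*(-11/2 + d) (A(d) = (d - 11/2)*(d + 15) = (-11/2 + d)*(15 + d) = (15 + d)*(-11/2 + d))
(O + (125 - 892)/(-1625 + 1444)) + A(30) = (1921 + (125 - 892)/(-1625 + 1444)) + (-165/2 + 30**2 + (19/2)*30) = (1921 - 767/(-181)) + (-165/2 + 900 + 285) = (1921 - 767*(-1/181)) + 2205/2 = (1921 + 767/181) + 2205/2 = 348468/181 + 2205/2 = 1096041/362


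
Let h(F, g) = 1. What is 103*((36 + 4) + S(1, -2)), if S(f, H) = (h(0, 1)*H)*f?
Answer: 3914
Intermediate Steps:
S(f, H) = H*f (S(f, H) = (1*H)*f = H*f)
103*((36 + 4) + S(1, -2)) = 103*((36 + 4) - 2*1) = 103*(40 - 2) = 103*38 = 3914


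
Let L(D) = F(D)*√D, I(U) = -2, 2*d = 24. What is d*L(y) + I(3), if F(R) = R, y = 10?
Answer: -2 + 120*√10 ≈ 377.47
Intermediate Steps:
d = 12 (d = (½)*24 = 12)
L(D) = D^(3/2) (L(D) = D*√D = D^(3/2))
d*L(y) + I(3) = 12*10^(3/2) - 2 = 12*(10*√10) - 2 = 120*√10 - 2 = -2 + 120*√10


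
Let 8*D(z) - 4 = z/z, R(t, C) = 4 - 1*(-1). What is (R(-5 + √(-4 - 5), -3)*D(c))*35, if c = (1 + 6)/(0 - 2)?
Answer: 875/8 ≈ 109.38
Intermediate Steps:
R(t, C) = 5 (R(t, C) = 4 + 1 = 5)
c = -7/2 (c = 7/(-2) = 7*(-½) = -7/2 ≈ -3.5000)
D(z) = 5/8 (D(z) = ½ + (z/z)/8 = ½ + (⅛)*1 = ½ + ⅛ = 5/8)
(R(-5 + √(-4 - 5), -3)*D(c))*35 = (5*(5/8))*35 = (25/8)*35 = 875/8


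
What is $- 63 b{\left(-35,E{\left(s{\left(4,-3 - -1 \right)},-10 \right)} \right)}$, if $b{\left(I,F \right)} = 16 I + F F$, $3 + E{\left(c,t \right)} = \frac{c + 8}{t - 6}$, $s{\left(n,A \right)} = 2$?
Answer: $\frac{2204937}{64} \approx 34452.0$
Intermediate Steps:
$E{\left(c,t \right)} = -3 + \frac{8 + c}{-6 + t}$ ($E{\left(c,t \right)} = -3 + \frac{c + 8}{t - 6} = -3 + \frac{8 + c}{-6 + t}$)
$b{\left(I,F \right)} = F^{2} + 16 I$ ($b{\left(I,F \right)} = 16 I + F^{2} = F^{2} + 16 I$)
$- 63 b{\left(-35,E{\left(s{\left(4,-3 - -1 \right)},-10 \right)} \right)} = - 63 \left(\left(\frac{26 + 2 - -30}{-6 - 10}\right)^{2} + 16 \left(-35\right)\right) = - 63 \left(\left(\frac{26 + 2 + 30}{-16}\right)^{2} - 560\right) = - 63 \left(\left(\left(- \frac{1}{16}\right) 58\right)^{2} - 560\right) = - 63 \left(\left(- \frac{29}{8}\right)^{2} - 560\right) = - 63 \left(\frac{841}{64} - 560\right) = \left(-63\right) \left(- \frac{34999}{64}\right) = \frac{2204937}{64}$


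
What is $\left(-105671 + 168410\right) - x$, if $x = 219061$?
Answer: $-156322$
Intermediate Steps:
$\left(-105671 + 168410\right) - x = \left(-105671 + 168410\right) - 219061 = 62739 - 219061 = -156322$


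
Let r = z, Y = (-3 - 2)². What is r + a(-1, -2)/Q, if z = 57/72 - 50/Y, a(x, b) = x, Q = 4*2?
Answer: -4/3 ≈ -1.3333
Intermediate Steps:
Q = 8
Y = 25 (Y = (-5)² = 25)
z = -29/24 (z = 57/72 - 50/25 = 57*(1/72) - 50*1/25 = 19/24 - 2 = -29/24 ≈ -1.2083)
r = -29/24 ≈ -1.2083
r + a(-1, -2)/Q = -29/24 - 1/8 = -29/24 + (⅛)*(-1) = -29/24 - ⅛ = -4/3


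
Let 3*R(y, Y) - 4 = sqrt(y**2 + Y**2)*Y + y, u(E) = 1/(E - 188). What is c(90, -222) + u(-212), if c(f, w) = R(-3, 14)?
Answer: 397/1200 + 14*sqrt(205)/3 ≈ 67.147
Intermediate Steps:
u(E) = 1/(-188 + E)
R(y, Y) = 4/3 + y/3 + Y*sqrt(Y**2 + y**2)/3 (R(y, Y) = 4/3 + (sqrt(y**2 + Y**2)*Y + y)/3 = 4/3 + (sqrt(Y**2 + y**2)*Y + y)/3 = 4/3 + (Y*sqrt(Y**2 + y**2) + y)/3 = 4/3 + (y + Y*sqrt(Y**2 + y**2))/3 = 4/3 + (y/3 + Y*sqrt(Y**2 + y**2)/3) = 4/3 + y/3 + Y*sqrt(Y**2 + y**2)/3)
c(f, w) = 1/3 + 14*sqrt(205)/3 (c(f, w) = 4/3 + (1/3)*(-3) + (1/3)*14*sqrt(14**2 + (-3)**2) = 4/3 - 1 + (1/3)*14*sqrt(196 + 9) = 4/3 - 1 + (1/3)*14*sqrt(205) = 4/3 - 1 + 14*sqrt(205)/3 = 1/3 + 14*sqrt(205)/3)
c(90, -222) + u(-212) = (1/3 + 14*sqrt(205)/3) + 1/(-188 - 212) = (1/3 + 14*sqrt(205)/3) + 1/(-400) = (1/3 + 14*sqrt(205)/3) - 1/400 = 397/1200 + 14*sqrt(205)/3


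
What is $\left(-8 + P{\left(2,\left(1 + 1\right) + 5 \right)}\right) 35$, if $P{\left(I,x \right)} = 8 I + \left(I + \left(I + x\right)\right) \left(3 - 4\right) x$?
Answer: $-2415$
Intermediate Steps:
$P{\left(I,x \right)} = 8 I + x \left(- x - 2 I\right)$ ($P{\left(I,x \right)} = 8 I + \left(x + 2 I\right) \left(-1\right) x = 8 I + \left(- x - 2 I\right) x = 8 I + x \left(- x - 2 I\right)$)
$\left(-8 + P{\left(2,\left(1 + 1\right) + 5 \right)}\right) 35 = \left(-8 - \left(-16 + \left(\left(1 + 1\right) + 5\right)^{2} + 4 \left(\left(1 + 1\right) + 5\right)\right)\right) 35 = \left(-8 - \left(-16 + \left(2 + 5\right)^{2} + 4 \left(2 + 5\right)\right)\right) 35 = \left(-8 - \left(33 + 28\right)\right) 35 = \left(-8 - 61\right) 35 = \left(-69\right) 35 = -2415$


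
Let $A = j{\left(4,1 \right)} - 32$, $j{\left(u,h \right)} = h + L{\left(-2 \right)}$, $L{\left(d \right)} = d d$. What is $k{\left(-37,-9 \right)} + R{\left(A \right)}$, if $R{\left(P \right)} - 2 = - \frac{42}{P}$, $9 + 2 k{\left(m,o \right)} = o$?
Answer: $- \frac{49}{9} \approx -5.4444$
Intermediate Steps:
$L{\left(d \right)} = d^{2}$
$k{\left(m,o \right)} = - \frac{9}{2} + \frac{o}{2}$
$j{\left(u,h \right)} = 4 + h$ ($j{\left(u,h \right)} = h + \left(-2\right)^{2} = h + 4 = 4 + h$)
$A = -27$ ($A = \left(4 + 1\right) - 32 = 5 - 32 = -27$)
$R{\left(P \right)} = 2 - \frac{42}{P}$
$k{\left(-37,-9 \right)} + R{\left(A \right)} = \left(- \frac{9}{2} + \frac{1}{2} \left(-9\right)\right) + \left(2 - \frac{42}{-27}\right) = \left(- \frac{9}{2} - \frac{9}{2}\right) + \left(2 - - \frac{14}{9}\right) = -9 + \left(2 + \frac{14}{9}\right) = -9 + \frac{32}{9} = - \frac{49}{9}$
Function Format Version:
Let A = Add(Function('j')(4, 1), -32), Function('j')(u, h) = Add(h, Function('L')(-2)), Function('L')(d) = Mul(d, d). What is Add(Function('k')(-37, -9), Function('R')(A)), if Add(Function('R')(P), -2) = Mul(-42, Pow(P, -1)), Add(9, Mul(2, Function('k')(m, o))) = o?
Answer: Rational(-49, 9) ≈ -5.4444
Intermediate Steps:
Function('L')(d) = Pow(d, 2)
Function('k')(m, o) = Add(Rational(-9, 2), Mul(Rational(1, 2), o))
Function('j')(u, h) = Add(4, h) (Function('j')(u, h) = Add(h, Pow(-2, 2)) = Add(h, 4) = Add(4, h))
A = -27 (A = Add(Add(4, 1), -32) = Add(5, -32) = -27)
Function('R')(P) = Add(2, Mul(-42, Pow(P, -1)))
Add(Function('k')(-37, -9), Function('R')(A)) = Add(Add(Rational(-9, 2), Mul(Rational(1, 2), -9)), Add(2, Mul(-42, Pow(-27, -1)))) = Add(Add(Rational(-9, 2), Rational(-9, 2)), Add(2, Mul(-42, Rational(-1, 27)))) = Add(-9, Add(2, Rational(14, 9))) = Add(-9, Rational(32, 9)) = Rational(-49, 9)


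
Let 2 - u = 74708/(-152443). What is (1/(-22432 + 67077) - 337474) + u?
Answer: -2296769587174817/6805817735 ≈ -3.3747e+5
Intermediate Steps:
u = 379594/152443 (u = 2 - 74708/(-152443) = 2 - 74708*(-1)/152443 = 2 - 1*(-74708/152443) = 2 + 74708/152443 = 379594/152443 ≈ 2.4901)
(1/(-22432 + 67077) - 337474) + u = (1/(-22432 + 67077) - 337474) + 379594/152443 = (1/44645 - 337474) + 379594/152443 = -15066526729/44645 + 379594/152443 = -2296769587174817/6805817735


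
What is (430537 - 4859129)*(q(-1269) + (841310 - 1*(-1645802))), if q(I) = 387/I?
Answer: -1553030816759408/141 ≈ -1.1014e+13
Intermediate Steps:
(430537 - 4859129)*(q(-1269) + (841310 - 1*(-1645802))) = (430537 - 4859129)*(387/(-1269) + (841310 - 1*(-1645802))) = -4428592*(387*(-1/1269) + (841310 + 1645802)) = -4428592*(-43/141 + 2487112) = -4428592*350682749/141 = -1553030816759408/141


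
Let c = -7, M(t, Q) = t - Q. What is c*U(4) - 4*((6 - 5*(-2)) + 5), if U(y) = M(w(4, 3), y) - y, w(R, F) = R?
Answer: -56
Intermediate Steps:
U(y) = 4 - 2*y (U(y) = (4 - y) - y = 4 - 2*y)
c*U(4) - 4*((6 - 5*(-2)) + 5) = -7*(4 - 2*4) - 4*((6 - 5*(-2)) + 5) = -7*(4 - 8) - 4*((6 + 10) + 5) = -7*(-4) - 4*(16 + 5) = 28 - 4*21 = 28 - 84 = -56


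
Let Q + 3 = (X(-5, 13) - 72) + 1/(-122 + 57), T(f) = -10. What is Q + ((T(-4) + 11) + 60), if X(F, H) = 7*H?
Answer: 5004/65 ≈ 76.985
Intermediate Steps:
Q = 1039/65 (Q = -3 + ((7*13 - 72) + 1/(-122 + 57)) = -3 + ((91 - 72) + 1/(-65)) = -3 + (19 - 1/65) = -3 + 1234/65 = 1039/65 ≈ 15.985)
Q + ((T(-4) + 11) + 60) = 1039/65 + ((-10 + 11) + 60) = 1039/65 + (1 + 60) = 1039/65 + 61 = 5004/65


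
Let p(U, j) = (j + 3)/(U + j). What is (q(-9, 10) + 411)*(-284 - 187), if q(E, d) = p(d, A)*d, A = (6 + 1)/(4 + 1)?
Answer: -3712579/19 ≈ -1.9540e+5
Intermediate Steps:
A = 7/5 ≈ 1.4000
p(U, j) = (3 + j)/(U + j)
q(E, d) = 22*d/(5*(7/5 + d)) (q(E, d) = ((3 + 7/5)/(d + 7/5))*d = ((22/5)/(7/5 + d))*d = (22/(5*(7/5 + d)))*d = 22*d/(5*(7/5 + d)))
(q(-9, 10) + 411)*(-284 - 187) = (22*10/(7 + 5*10) + 411)*(-284 - 187) = (22*10/(7 + 50) + 411)*(-471) = (22*10/57 + 411)*(-471) = (22*10*(1/57) + 411)*(-471) = (220/57 + 411)*(-471) = (23647/57)*(-471) = -3712579/19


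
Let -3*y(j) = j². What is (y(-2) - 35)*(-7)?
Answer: 763/3 ≈ 254.33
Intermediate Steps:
y(j) = -j²/3
(y(-2) - 35)*(-7) = (-⅓*(-2)² - 35)*(-7) = (-⅓*4 - 35)*(-7) = (-4/3 - 35)*(-7) = -109/3*(-7) = 763/3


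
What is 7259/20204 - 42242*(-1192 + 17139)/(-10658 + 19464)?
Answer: -183919198983/2404276 ≈ -76497.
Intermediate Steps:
7259/20204 - 42242*(-1192 + 17139)/(-10658 + 19464) = 7259*(1/20204) - 42242/(8806/15947) = 7259/20204 - 42242/(8806*(1/15947)) = 7259/20204 - 42242/238/431 = 7259/20204 - 42242*431/238 = 7259/20204 - 9103151/119 = -183919198983/2404276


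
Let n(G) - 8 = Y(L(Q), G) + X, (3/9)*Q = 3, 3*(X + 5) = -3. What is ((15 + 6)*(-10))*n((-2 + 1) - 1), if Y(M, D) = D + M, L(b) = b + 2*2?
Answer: -2730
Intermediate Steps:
X = -6 (X = -5 + (⅓)*(-3) = -5 - 1 = -6)
Q = 9 (Q = 3*3 = 9)
L(b) = 4 + b (L(b) = b + 4 = 4 + b)
n(G) = 15 + G (n(G) = 8 + ((G + (4 + 9)) - 6) = 8 + ((G + 13) - 6) = 8 + ((13 + G) - 6) = 8 + (7 + G) = 15 + G)
((15 + 6)*(-10))*n((-2 + 1) - 1) = ((15 + 6)*(-10))*(15 + ((-2 + 1) - 1)) = (21*(-10))*(15 + (-1 - 1)) = -210*(15 - 2) = -210*13 = -2730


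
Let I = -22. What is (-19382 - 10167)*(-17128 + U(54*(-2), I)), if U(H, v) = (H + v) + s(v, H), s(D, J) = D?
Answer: 510606720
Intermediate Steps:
U(H, v) = H + 2*v (U(H, v) = (H + v) + v = H + 2*v)
(-19382 - 10167)*(-17128 + U(54*(-2), I)) = (-19382 - 10167)*(-17128 + (54*(-2) + 2*(-22))) = -29549*(-17128 + (-108 - 44)) = -29549*(-17128 - 152) = -29549*(-17280) = 510606720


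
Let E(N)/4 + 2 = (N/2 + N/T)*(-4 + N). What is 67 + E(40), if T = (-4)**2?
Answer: 3299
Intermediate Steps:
T = 16
E(N) = -8 + 9*N*(-4 + N)/4 (E(N) = -8 + 4*((N/2 + N/16)*(-4 + N)) = -8 + 4*((9*N/16)*(-4 + N)) = -8 + 4*(9*N*(-4 + N)/16) = -8 + 9*N*(-4 + N)/4)
67 + E(40) = 67 + (-8 - 9*40 + (9/4)*40**2) = 67 + (-8 - 360 + (9/4)*1600) = 67 + (-8 - 360 + 3600) = 67 + 3232 = 3299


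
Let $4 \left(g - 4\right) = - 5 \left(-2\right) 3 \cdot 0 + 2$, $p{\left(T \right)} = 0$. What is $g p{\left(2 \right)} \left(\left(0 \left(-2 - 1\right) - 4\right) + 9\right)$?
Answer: $0$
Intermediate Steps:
$g = \frac{9}{2}$ ($g = 4 + \frac{- 5 \left(-2\right) 3 \cdot 0 + 2}{4} = 4 + \frac{- 5 \left(\left(-6\right) 0\right) + 2}{4} = 4 + \frac{\left(-5\right) 0 + 2}{4} = 4 + \frac{0 + 2}{4} = 4 + \frac{1}{4} \cdot 2 = 4 + \frac{1}{2} = \frac{9}{2} \approx 4.5$)
$g p{\left(2 \right)} \left(\left(0 \left(-2 - 1\right) - 4\right) + 9\right) = \frac{9}{2} \cdot 0 \left(\left(0 \left(-2 - 1\right) - 4\right) + 9\right) = 0 \left(\left(0 \left(-3\right) - 4\right) + 9\right) = 0 \left(\left(0 - 4\right) + 9\right) = 0 \left(-4 + 9\right) = 0 \cdot 5 = 0$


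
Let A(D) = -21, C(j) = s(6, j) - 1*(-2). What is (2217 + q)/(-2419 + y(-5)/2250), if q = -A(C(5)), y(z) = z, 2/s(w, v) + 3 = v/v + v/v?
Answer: -1007100/1088551 ≈ -0.92517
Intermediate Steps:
s(w, v) = -2 (s(w, v) = 2/(-3 + (v/v + v/v)) = 2/(-3 + (1 + 1)) = 2/(-3 + 2) = 2/(-1) = 2*(-1) = -2)
C(j) = 0 (C(j) = -2 - 1*(-2) = -2 + 2 = 0)
q = 21 (q = -1*(-21) = 21)
(2217 + q)/(-2419 + y(-5)/2250) = (2217 + 21)/(-2419 - 5/2250) = 2238/(-2419 - 5*1/2250) = 2238/(-2419 - 1/450) = 2238/(-1088551/450) = 2238*(-450/1088551) = -1007100/1088551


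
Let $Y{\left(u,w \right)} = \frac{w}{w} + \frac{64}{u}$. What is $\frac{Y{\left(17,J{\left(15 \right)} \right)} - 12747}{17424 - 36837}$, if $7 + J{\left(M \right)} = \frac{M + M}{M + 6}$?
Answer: $\frac{72206}{110007} \approx 0.65638$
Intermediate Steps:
$J{\left(M \right)} = -7 + \frac{2 M}{6 + M}$ ($J{\left(M \right)} = -7 + \frac{M + M}{M + 6} = -7 + \frac{2 M}{6 + M}$)
$Y{\left(u,w \right)} = 1 + \frac{64}{u}$
$\frac{Y{\left(17,J{\left(15 \right)} \right)} - 12747}{17424 - 36837} = \frac{\frac{64 + 17}{17} - 12747}{17424 - 36837} = \frac{\frac{1}{17} \cdot 81 - 12747}{-19413} = \left(\frac{81}{17} - 12747\right) \left(- \frac{1}{19413}\right) = \left(- \frac{216618}{17}\right) \left(- \frac{1}{19413}\right) = \frac{72206}{110007}$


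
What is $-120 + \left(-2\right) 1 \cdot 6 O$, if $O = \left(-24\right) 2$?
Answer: $456$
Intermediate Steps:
$O = -48$
$-120 + \left(-2\right) 1 \cdot 6 O = -120 + \left(-2\right) 1 \cdot 6 \left(-48\right) = -120 + \left(-2\right) 6 \left(-48\right) = -120 - -576 = -120 + 576 = 456$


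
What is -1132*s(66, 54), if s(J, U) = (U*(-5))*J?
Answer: 20172240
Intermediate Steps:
s(J, U) = -5*J*U (s(J, U) = (-5*U)*J = -5*J*U)
-1132*s(66, 54) = -(-5660)*66*54 = -1132*(-17820) = 20172240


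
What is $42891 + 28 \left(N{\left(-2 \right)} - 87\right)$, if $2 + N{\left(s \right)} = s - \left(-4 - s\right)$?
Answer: $40399$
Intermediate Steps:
$N{\left(s \right)} = 2 + 2 s$ ($N{\left(s \right)} = -2 + \left(s - \left(-4 - s\right)\right) = -2 + \left(s + \left(4 + s\right)\right) = -2 + \left(4 + 2 s\right) = 2 + 2 s$)
$42891 + 28 \left(N{\left(-2 \right)} - 87\right) = 42891 + 28 \left(\left(2 + 2 \left(-2\right)\right) - 87\right) = 42891 + 28 \left(\left(2 - 4\right) - 87\right) = 42891 + 28 \left(-2 - 87\right) = 42891 + 28 \left(-89\right) = 42891 - 2492 = 40399$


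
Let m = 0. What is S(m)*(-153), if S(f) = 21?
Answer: -3213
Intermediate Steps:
S(m)*(-153) = 21*(-153) = -3213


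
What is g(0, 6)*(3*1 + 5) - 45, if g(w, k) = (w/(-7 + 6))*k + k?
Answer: 3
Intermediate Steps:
g(w, k) = k - k*w (g(w, k) = (w/(-1))*k + k = (-w)*k + k = -k*w + k = k - k*w)
g(0, 6)*(3*1 + 5) - 45 = (6*(1 - 1*0))*(3*1 + 5) - 45 = (6*(1 + 0))*(3 + 5) - 45 = (6*1)*8 - 45 = 6*8 - 45 = 48 - 45 = 3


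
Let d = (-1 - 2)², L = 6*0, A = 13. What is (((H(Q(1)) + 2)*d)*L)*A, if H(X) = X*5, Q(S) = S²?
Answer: 0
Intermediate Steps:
L = 0
d = 9 (d = (-3)² = 9)
H(X) = 5*X
(((H(Q(1)) + 2)*d)*L)*A = (((5*1² + 2)*9)*0)*13 = (((5*1 + 2)*9)*0)*13 = (((5 + 2)*9)*0)*13 = ((7*9)*0)*13 = (63*0)*13 = 0*13 = 0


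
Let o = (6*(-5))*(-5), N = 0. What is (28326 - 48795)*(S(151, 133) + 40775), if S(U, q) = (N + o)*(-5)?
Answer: -819271725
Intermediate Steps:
o = 150 (o = -30*(-5) = 150)
S(U, q) = -750 (S(U, q) = (0 + 150)*(-5) = 150*(-5) = -750)
(28326 - 48795)*(S(151, 133) + 40775) = (28326 - 48795)*(-750 + 40775) = -20469*40025 = -819271725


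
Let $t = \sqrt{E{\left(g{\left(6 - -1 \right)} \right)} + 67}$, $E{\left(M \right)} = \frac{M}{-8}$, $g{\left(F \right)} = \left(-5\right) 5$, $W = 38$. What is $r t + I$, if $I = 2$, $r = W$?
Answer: $2 + \frac{19 \sqrt{1122}}{2} \approx 320.21$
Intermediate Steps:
$r = 38$
$g{\left(F \right)} = -25$
$E{\left(M \right)} = - \frac{M}{8}$ ($E{\left(M \right)} = M \left(- \frac{1}{8}\right) = - \frac{M}{8}$)
$t = \frac{\sqrt{1122}}{4}$ ($t = \sqrt{\left(- \frac{1}{8}\right) \left(-25\right) + 67} = \sqrt{\frac{25}{8} + 67} = \sqrt{\frac{561}{8}} = \frac{\sqrt{1122}}{4} \approx 8.3741$)
$r t + I = 38 \frac{\sqrt{1122}}{4} + 2 = \frac{19 \sqrt{1122}}{2} + 2 = 2 + \frac{19 \sqrt{1122}}{2}$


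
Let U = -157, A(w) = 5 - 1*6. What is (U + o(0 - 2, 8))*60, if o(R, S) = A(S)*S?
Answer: -9900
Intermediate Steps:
A(w) = -1 (A(w) = 5 - 6 = -1)
o(R, S) = -S
(U + o(0 - 2, 8))*60 = (-157 - 1*8)*60 = (-157 - 8)*60 = -165*60 = -9900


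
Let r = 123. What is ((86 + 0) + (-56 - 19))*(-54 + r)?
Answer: 759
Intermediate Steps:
((86 + 0) + (-56 - 19))*(-54 + r) = ((86 + 0) + (-56 - 19))*(-54 + 123) = (86 - 75)*69 = 11*69 = 759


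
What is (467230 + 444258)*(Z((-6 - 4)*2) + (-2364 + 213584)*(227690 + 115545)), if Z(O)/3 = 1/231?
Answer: 5088248177697410688/77 ≈ 6.6081e+16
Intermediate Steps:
Z(O) = 1/77 (Z(O) = 3/231 = 3*(1/231) = 1/77)
(467230 + 444258)*(Z((-6 - 4)*2) + (-2364 + 213584)*(227690 + 115545)) = (467230 + 444258)*(1/77 + (-2364 + 213584)*(227690 + 115545)) = 911488*(1/77 + 211220*343235) = 911488*(1/77 + 72498096700) = 911488*(5582353445901/77) = 5088248177697410688/77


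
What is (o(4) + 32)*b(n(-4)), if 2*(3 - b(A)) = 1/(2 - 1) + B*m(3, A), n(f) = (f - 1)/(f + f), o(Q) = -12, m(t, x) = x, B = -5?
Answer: 325/4 ≈ 81.250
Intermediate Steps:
n(f) = (-1 + f)/(2*f) (n(f) = (-1 + f)/((2*f)) = (-1 + f)*(1/(2*f)) = (-1 + f)/(2*f))
b(A) = 5/2 + 5*A/2 (b(A) = 3 - (1/(2 - 1) - 5*A)/2 = 3 - (1/1 - 5*A)/2 = 3 - (1 - 5*A)/2 = 3 + (-½ + 5*A/2) = 5/2 + 5*A/2)
(o(4) + 32)*b(n(-4)) = (-12 + 32)*(5/2 + 5*((½)*(-1 - 4)/(-4))/2) = 20*(5/2 + 5*((½)*(-¼)*(-5))/2) = 20*(5/2 + (5/2)*(5/8)) = 20*(5/2 + 25/16) = 20*(65/16) = 325/4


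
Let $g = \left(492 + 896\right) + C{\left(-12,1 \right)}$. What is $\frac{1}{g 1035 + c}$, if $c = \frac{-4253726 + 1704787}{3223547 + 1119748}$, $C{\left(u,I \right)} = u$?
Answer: $\frac{4343295}{6185544458261} \approx 7.0217 \cdot 10^{-7}$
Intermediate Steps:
$g = 1376$ ($g = \left(492 + 896\right) - 12 = 1388 - 12 = 1376$)
$c = - \frac{2548939}{4343295} \approx -0.58687$
$\frac{1}{g 1035 + c} = \frac{1}{1376 \cdot 1035 - \frac{2548939}{4343295}} = \frac{1}{1424160 - \frac{2548939}{4343295}} = \frac{1}{\frac{6185544458261}{4343295}} = \frac{4343295}{6185544458261}$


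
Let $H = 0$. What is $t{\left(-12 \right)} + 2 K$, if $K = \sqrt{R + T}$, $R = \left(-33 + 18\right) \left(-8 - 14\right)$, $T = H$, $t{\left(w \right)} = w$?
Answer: $-12 + 2 \sqrt{330} \approx 24.332$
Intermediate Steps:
$T = 0$
$R = 330$ ($R = \left(-15\right) \left(-22\right) = 330$)
$K = \sqrt{330}$ ($K = \sqrt{330 + 0} = \sqrt{330} \approx 18.166$)
$t{\left(-12 \right)} + 2 K = -12 + 2 \sqrt{330}$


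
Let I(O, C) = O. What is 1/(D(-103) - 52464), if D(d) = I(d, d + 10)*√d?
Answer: I/(-52464*I + 103*√103) ≈ -1.9053e-5 + 3.7963e-7*I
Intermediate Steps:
D(d) = d^(3/2) (D(d) = d*√d = d^(3/2))
1/(D(-103) - 52464) = 1/((-103)^(3/2) - 52464) = 1/(-103*I*√103 - 52464) = 1/(-52464 - 103*I*√103)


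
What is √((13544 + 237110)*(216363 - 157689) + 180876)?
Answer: 2*√3676763418 ≈ 1.2127e+5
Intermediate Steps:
√((13544 + 237110)*(216363 - 157689) + 180876) = √(250654*58674 + 180876) = √(14706872796 + 180876) = √14707053672 = 2*√3676763418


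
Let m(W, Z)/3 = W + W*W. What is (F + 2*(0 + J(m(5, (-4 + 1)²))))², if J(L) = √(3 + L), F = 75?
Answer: 5997 + 300*√93 ≈ 8890.1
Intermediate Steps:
m(W, Z) = 3*W + 3*W² (m(W, Z) = 3*(W + W*W) = 3*(W + W²) = 3*W + 3*W²)
(F + 2*(0 + J(m(5, (-4 + 1)²))))² = (75 + 2*(0 + √(3 + 3*5*(1 + 5))))² = (75 + 2*(0 + √(3 + 3*5*6)))² = (75 + 2*(0 + √(3 + 90)))² = (75 + 2*(0 + √93))² = (75 + 2*√93)²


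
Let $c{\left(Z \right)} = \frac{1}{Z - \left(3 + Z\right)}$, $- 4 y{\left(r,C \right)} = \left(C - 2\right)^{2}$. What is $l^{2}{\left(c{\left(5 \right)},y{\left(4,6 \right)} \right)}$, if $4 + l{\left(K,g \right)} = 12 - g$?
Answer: $144$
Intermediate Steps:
$y{\left(r,C \right)} = - \frac{\left(-2 + C\right)^{2}}{4}$ ($y{\left(r,C \right)} = - \frac{\left(C - 2\right)^{2}}{4} = - \frac{\left(-2 + C\right)^{2}}{4}$)
$c{\left(Z \right)} = - \frac{1}{3}$ ($c{\left(Z \right)} = \frac{1}{-3} = - \frac{1}{3}$)
$l{\left(K,g \right)} = 8 - g$ ($l{\left(K,g \right)} = -4 - \left(-12 + g\right) = 8 - g$)
$l^{2}{\left(c{\left(5 \right)},y{\left(4,6 \right)} \right)} = \left(8 - - \frac{\left(-2 + 6\right)^{2}}{4}\right)^{2} = \left(8 - - \frac{4^{2}}{4}\right)^{2} = \left(8 - \left(- \frac{1}{4}\right) 16\right)^{2} = \left(8 - -4\right)^{2} = \left(8 + 4\right)^{2} = 12^{2} = 144$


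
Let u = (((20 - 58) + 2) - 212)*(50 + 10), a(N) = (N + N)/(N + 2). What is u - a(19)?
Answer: -312518/21 ≈ -14882.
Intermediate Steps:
a(N) = 2*N/(2 + N) (a(N) = (2*N)/(2 + N) = 2*N/(2 + N))
u = -14880 (u = ((-38 + 2) - 212)*60 = (-36 - 212)*60 = -248*60 = -14880)
u - a(19) = -14880 - 2*19/(2 + 19) = -14880 - 2*19/21 = -14880 - 1*38/21 = -14880 - 38/21 = -312518/21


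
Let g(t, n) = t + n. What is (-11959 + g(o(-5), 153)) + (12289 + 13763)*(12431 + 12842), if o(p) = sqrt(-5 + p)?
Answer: 658400390 + I*sqrt(10) ≈ 6.584e+8 + 3.1623*I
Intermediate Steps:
g(t, n) = n + t
(-11959 + g(o(-5), 153)) + (12289 + 13763)*(12431 + 12842) = (-11959 + (153 + sqrt(-5 - 5))) + (12289 + 13763)*(12431 + 12842) = (-11959 + (153 + sqrt(-10))) + 26052*25273 = (-11959 + (153 + I*sqrt(10))) + 658412196 = (-11806 + I*sqrt(10)) + 658412196 = 658400390 + I*sqrt(10)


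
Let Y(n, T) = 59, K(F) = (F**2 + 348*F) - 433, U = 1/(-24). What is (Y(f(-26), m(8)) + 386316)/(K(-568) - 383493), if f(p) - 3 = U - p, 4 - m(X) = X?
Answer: -386375/258966 ≈ -1.4920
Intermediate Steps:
U = -1/24 ≈ -0.041667
m(X) = 4 - X
f(p) = 71/24 - p (f(p) = 3 + (-1/24 - p) = 71/24 - p)
K(F) = -433 + F**2 + 348*F
(Y(f(-26), m(8)) + 386316)/(K(-568) - 383493) = (59 + 386316)/((-433 + (-568)**2 + 348*(-568)) - 383493) = 386375/((-433 + 322624 - 197664) - 383493) = 386375/(124527 - 383493) = 386375/(-258966) = 386375*(-1/258966) = -386375/258966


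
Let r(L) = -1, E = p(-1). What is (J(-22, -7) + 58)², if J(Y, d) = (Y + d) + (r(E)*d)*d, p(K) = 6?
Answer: 400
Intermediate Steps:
E = 6
J(Y, d) = Y + d - d² (J(Y, d) = (Y + d) + (-d)*d = (Y + d) - d² = Y + d - d²)
(J(-22, -7) + 58)² = ((-22 - 7 - 1*(-7)²) + 58)² = ((-22 - 7 - 1*49) + 58)² = ((-22 - 7 - 49) + 58)² = (-78 + 58)² = (-20)² = 400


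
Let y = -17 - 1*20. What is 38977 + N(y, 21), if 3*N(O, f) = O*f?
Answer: 38718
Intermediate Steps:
y = -37 (y = -17 - 20 = -37)
N(O, f) = O*f/3 (N(O, f) = (O*f)/3 = O*f/3)
38977 + N(y, 21) = 38977 + (⅓)*(-37)*21 = 38977 - 259 = 38718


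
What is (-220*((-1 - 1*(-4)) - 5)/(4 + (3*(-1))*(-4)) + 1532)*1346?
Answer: 2099087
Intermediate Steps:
(-220*((-1 - 1*(-4)) - 5)/(4 + (3*(-1))*(-4)) + 1532)*1346 = (-220*((-1 + 4) - 5)/(4 - 3*(-4)) + 1532)*1346 = (-220*(3 - 5)/(4 + 12) + 1532)*1346 = (-(-440)/16 + 1532)*1346 = (-220*(-⅛) + 1532)*1346 = (55/2 + 1532)*1346 = (3119/2)*1346 = 2099087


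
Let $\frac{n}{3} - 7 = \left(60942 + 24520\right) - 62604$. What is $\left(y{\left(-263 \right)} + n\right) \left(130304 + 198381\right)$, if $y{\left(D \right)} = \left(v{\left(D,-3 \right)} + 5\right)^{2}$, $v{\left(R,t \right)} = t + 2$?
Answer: $22551406535$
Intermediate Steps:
$v{\left(R,t \right)} = 2 + t$
$y{\left(D \right)} = 16$ ($y{\left(D \right)} = \left(\left(2 - 3\right) + 5\right)^{2} = \left(-1 + 5\right)^{2} = 4^{2} = 16$)
$n = 68595$ ($n = 21 + 3 \left(\left(60942 + 24520\right) - 62604\right) = 21 + 3 \left(85462 - 62604\right) = 21 + 3 \cdot 22858 = 21 + 68574 = 68595$)
$\left(y{\left(-263 \right)} + n\right) \left(130304 + 198381\right) = \left(16 + 68595\right) \left(130304 + 198381\right) = 68611 \cdot 328685 = 22551406535$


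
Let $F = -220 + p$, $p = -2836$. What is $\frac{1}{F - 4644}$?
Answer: $- \frac{1}{7700} \approx -0.00012987$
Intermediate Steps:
$F = -3056$ ($F = -220 - 2836 = -3056$)
$\frac{1}{F - 4644} = \frac{1}{-3056 - 4644} = \frac{1}{-7700} = - \frac{1}{7700}$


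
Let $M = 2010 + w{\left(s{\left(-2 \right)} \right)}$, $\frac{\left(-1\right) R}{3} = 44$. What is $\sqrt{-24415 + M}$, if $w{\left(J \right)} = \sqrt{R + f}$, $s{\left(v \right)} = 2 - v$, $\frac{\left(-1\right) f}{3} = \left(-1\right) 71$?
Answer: $2 i \sqrt{5599} \approx 149.65 i$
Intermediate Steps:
$R = -132$ ($R = \left(-3\right) 44 = -132$)
$f = 213$ ($f = - 3 \left(\left(-1\right) 71\right) = \left(-3\right) \left(-71\right) = 213$)
$w{\left(J \right)} = 9$ ($w{\left(J \right)} = \sqrt{-132 + 213} = \sqrt{81} = 9$)
$M = 2019$ ($M = 2010 + 9 = 2019$)
$\sqrt{-24415 + M} = \sqrt{-24415 + 2019} = \sqrt{-22396} = 2 i \sqrt{5599}$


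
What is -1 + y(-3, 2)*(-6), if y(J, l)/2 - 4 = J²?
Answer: -157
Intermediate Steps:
y(J, l) = 8 + 2*J²
-1 + y(-3, 2)*(-6) = -1 + (8 + 2*(-3)²)*(-6) = -1 + (8 + 2*9)*(-6) = -1 + (8 + 18)*(-6) = -1 + 26*(-6) = -1 - 156 = -157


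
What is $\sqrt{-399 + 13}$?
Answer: $i \sqrt{386} \approx 19.647 i$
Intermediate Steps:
$\sqrt{-399 + 13} = \sqrt{-386} = i \sqrt{386}$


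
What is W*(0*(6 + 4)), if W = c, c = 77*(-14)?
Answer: 0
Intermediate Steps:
c = -1078
W = -1078
W*(0*(6 + 4)) = -0*(6 + 4) = -0*10 = -1078*0 = 0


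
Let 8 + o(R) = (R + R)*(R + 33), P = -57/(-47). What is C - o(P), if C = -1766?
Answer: -4066734/2209 ≈ -1841.0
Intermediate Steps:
P = 57/47 (P = -57*(-1/47) = 57/47 ≈ 1.2128)
o(R) = -8 + 2*R*(33 + R) (o(R) = -8 + (R + R)*(R + 33) = -8 + (2*R)*(33 + R) = -8 + 2*R*(33 + R))
C - o(P) = -1766 - (-8 + 2*(57/47)**2 + 66*(57/47)) = -1766 - (-8 + 2*(3249/2209) + 3762/47) = -1766 - (-8 + 6498/2209 + 3762/47) = -1766 - 1*165640/2209 = -1766 - 165640/2209 = -4066734/2209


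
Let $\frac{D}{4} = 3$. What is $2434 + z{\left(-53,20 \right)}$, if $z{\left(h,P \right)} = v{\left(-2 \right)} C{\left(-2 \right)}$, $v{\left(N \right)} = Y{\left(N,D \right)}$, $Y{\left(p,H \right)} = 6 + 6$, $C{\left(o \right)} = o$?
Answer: $2410$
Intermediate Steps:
$D = 12$ ($D = 4 \cdot 3 = 12$)
$Y{\left(p,H \right)} = 12$
$v{\left(N \right)} = 12$
$z{\left(h,P \right)} = -24$ ($z{\left(h,P \right)} = 12 \left(-2\right) = -24$)
$2434 + z{\left(-53,20 \right)} = 2434 - 24 = 2410$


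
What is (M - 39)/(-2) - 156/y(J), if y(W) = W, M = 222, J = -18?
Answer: -497/6 ≈ -82.833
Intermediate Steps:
(M - 39)/(-2) - 156/y(J) = (222 - 39)/(-2) - 156/(-18) = 183*(-½) - 156*(-1/18) = -183/2 + 26/3 = -497/6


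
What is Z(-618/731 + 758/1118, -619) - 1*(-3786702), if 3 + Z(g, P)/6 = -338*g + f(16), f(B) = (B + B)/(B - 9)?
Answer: 450659064/119 ≈ 3.7871e+6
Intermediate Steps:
f(B) = 2*B/(-9 + B) (f(B) = (2*B)/(-9 + B) = 2*B/(-9 + B))
Z(g, P) = 66/7 - 2028*g (Z(g, P) = -18 + 6*(-338*g + 2*16/(-9 + 16)) = -18 + 6*(-338*g + 2*16/7) = -18 + 6*(-338*g + 2*16*(1/7)) = -18 + 6*(-338*g + 32/7) = -18 + 6*(32/7 - 338*g) = -18 + (192/7 - 2028*g) = 66/7 - 2028*g)
Z(-618/731 + 758/1118, -619) - 1*(-3786702) = (66/7 - 2028*(-618/731 + 758/1118)) - 1*(-3786702) = (66/7 - 2028*(-618*1/731 + 758*(1/1118))) + 3786702 = (66/7 - 2028*(-618/731 + 379/559)) + 3786702 = (66/7 - 2028*(-37/221)) + 3786702 = (66/7 + 5772/17) + 3786702 = 41526/119 + 3786702 = 450659064/119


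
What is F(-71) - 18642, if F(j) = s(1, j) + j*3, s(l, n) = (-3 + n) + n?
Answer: -19000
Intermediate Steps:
s(l, n) = -3 + 2*n
F(j) = -3 + 5*j (F(j) = (-3 + 2*j) + j*3 = (-3 + 2*j) + 3*j = -3 + 5*j)
F(-71) - 18642 = (-3 + 5*(-71)) - 18642 = (-3 - 355) - 18642 = -358 - 18642 = -19000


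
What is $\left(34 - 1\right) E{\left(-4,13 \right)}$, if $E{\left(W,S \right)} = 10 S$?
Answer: $4290$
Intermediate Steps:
$\left(34 - 1\right) E{\left(-4,13 \right)} = \left(34 - 1\right) 10 \cdot 13 = 33 \cdot 130 = 4290$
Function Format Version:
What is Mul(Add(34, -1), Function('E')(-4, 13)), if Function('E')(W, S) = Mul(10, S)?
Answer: 4290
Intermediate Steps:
Mul(Add(34, -1), Function('E')(-4, 13)) = Mul(Add(34, -1), Mul(10, 13)) = Mul(33, 130) = 4290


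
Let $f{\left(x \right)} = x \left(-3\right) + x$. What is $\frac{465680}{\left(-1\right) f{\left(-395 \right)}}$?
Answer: $- \frac{46568}{79} \approx -589.47$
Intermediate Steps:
$f{\left(x \right)} = - 2 x$ ($f{\left(x \right)} = - 3 x + x = - 2 x$)
$\frac{465680}{\left(-1\right) f{\left(-395 \right)}} = \frac{465680}{\left(-1\right) \left(\left(-2\right) \left(-395\right)\right)} = \frac{465680}{\left(-1\right) 790} = \frac{465680}{-790} = 465680 \left(- \frac{1}{790}\right) = - \frac{46568}{79}$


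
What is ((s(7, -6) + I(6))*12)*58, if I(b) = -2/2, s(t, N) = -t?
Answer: -5568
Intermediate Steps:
I(b) = -1 (I(b) = -2*½ = -1)
((s(7, -6) + I(6))*12)*58 = ((-1*7 - 1)*12)*58 = ((-7 - 1)*12)*58 = -8*12*58 = -96*58 = -5568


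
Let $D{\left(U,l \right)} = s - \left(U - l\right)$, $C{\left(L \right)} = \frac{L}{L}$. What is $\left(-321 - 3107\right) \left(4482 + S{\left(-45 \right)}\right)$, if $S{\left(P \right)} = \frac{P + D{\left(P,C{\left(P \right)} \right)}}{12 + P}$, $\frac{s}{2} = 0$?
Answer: $- \frac{507018340}{33} \approx -1.5364 \cdot 10^{7}$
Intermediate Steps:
$C{\left(L \right)} = 1$
$s = 0$ ($s = 2 \cdot 0 = 0$)
$D{\left(U,l \right)} = l - U$ ($D{\left(U,l \right)} = 0 - \left(U - l\right) = l - U$)
$S{\left(P \right)} = \frac{1}{12 + P}$ ($S{\left(P \right)} = \frac{P - \left(-1 + P\right)}{12 + P} = 1 \frac{1}{12 + P} = \frac{1}{12 + P}$)
$\left(-321 - 3107\right) \left(4482 + S{\left(-45 \right)}\right) = \left(-321 - 3107\right) \left(4482 + \frac{1}{12 - 45}\right) = - 3428 \left(4482 + \frac{1}{-33}\right) = - 3428 \left(4482 - \frac{1}{33}\right) = \left(-3428\right) \frac{147905}{33} = - \frac{507018340}{33}$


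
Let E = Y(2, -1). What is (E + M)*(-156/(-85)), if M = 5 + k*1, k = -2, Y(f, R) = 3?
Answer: 936/85 ≈ 11.012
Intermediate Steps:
E = 3
M = 3 (M = 5 - 2*1 = 5 - 2 = 3)
(E + M)*(-156/(-85)) = (3 + 3)*(-156/(-85)) = 6*(-156*(-1/85)) = 6*(156/85) = 936/85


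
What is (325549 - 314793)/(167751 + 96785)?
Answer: 2689/66134 ≈ 0.040660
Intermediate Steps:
(325549 - 314793)/(167751 + 96785) = 10756/264536 = 10756*(1/264536) = 2689/66134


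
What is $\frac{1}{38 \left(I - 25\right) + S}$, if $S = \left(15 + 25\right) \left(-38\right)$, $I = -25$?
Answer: $- \frac{1}{3420} \approx -0.0002924$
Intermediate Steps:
$S = -1520$ ($S = 40 \left(-38\right) = -1520$)
$\frac{1}{38 \left(I - 25\right) + S} = \frac{1}{38 \left(-25 - 25\right) - 1520} = \frac{1}{38 \left(-50\right) - 1520} = \frac{1}{-1900 - 1520} = \frac{1}{-3420} = - \frac{1}{3420}$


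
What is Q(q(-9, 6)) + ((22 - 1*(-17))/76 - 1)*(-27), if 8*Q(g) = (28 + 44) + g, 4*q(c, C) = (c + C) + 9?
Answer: 6789/304 ≈ 22.332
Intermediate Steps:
q(c, C) = 9/4 + C/4 + c/4 (q(c, C) = ((c + C) + 9)/4 = ((C + c) + 9)/4 = (9 + C + c)/4 = 9/4 + C/4 + c/4)
Q(g) = 9 + g/8 (Q(g) = ((28 + 44) + g)/8 = (72 + g)/8 = 9 + g/8)
Q(q(-9, 6)) + ((22 - 1*(-17))/76 - 1)*(-27) = (9 + (9/4 + (¼)*6 + (¼)*(-9))/8) + ((22 - 1*(-17))/76 - 1)*(-27) = (9 + (9/4 + 3/2 - 9/4)/8) + ((22 + 17)*(1/76) - 1)*(-27) = (9 + (⅛)*(3/2)) + (39*(1/76) - 1)*(-27) = (9 + 3/16) + (39/76 - 1)*(-27) = 147/16 - 37/76*(-27) = 147/16 + 999/76 = 6789/304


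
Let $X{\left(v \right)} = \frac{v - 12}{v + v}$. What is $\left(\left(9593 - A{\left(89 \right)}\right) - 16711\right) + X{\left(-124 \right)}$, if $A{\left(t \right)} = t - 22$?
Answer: $- \frac{222718}{31} \approx -7184.5$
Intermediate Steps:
$X{\left(v \right)} = \frac{-12 + v}{2 v}$
$A{\left(t \right)} = -22 + t$ ($A{\left(t \right)} = t - 22 = -22 + t$)
$\left(\left(9593 - A{\left(89 \right)}\right) - 16711\right) + X{\left(-124 \right)} = \left(\left(9593 - \left(-22 + 89\right)\right) - 16711\right) + \frac{-12 - 124}{2 \left(-124\right)} = \left(\left(9593 - 67\right) - 16711\right) + \frac{1}{2} \left(- \frac{1}{124}\right) \left(-136\right) = \left(\left(9593 - 67\right) - 16711\right) + \frac{17}{31} = \left(9526 - 16711\right) + \frac{17}{31} = -7185 + \frac{17}{31} = - \frac{222718}{31}$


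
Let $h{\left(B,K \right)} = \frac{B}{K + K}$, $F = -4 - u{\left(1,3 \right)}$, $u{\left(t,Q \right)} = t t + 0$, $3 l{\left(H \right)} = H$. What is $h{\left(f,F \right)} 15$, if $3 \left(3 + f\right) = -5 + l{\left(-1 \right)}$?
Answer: $\frac{43}{6} \approx 7.1667$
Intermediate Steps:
$l{\left(H \right)} = \frac{H}{3}$
$u{\left(t,Q \right)} = t^{2}$ ($u{\left(t,Q \right)} = t^{2} + 0 = t^{2}$)
$F = -5$ ($F = -4 - 1^{2} = -4 - 1 = -5$)
$f = - \frac{43}{9}$ ($f = -3 + \frac{-5 + \frac{1}{3} \left(-1\right)}{3} = -3 + \frac{-5 - \frac{1}{3}}{3} = -3 + \frac{1}{3} \left(- \frac{16}{3}\right) = -3 - \frac{16}{9} = - \frac{43}{9} \approx -4.7778$)
$h{\left(B,K \right)} = \frac{B}{2 K}$
$h{\left(f,F \right)} 15 = \frac{1}{2} \left(- \frac{43}{9}\right) \frac{1}{-5} \cdot 15 = \frac{1}{2} \left(- \frac{43}{9}\right) \left(- \frac{1}{5}\right) 15 = \frac{43}{90} \cdot 15 = \frac{43}{6}$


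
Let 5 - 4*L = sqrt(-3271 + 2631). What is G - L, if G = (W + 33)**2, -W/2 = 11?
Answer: 479/4 + 2*I*sqrt(10) ≈ 119.75 + 6.3246*I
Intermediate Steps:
W = -22 (W = -2*11 = -22)
G = 121 (G = (-22 + 33)**2 = 11**2 = 121)
L = 5/4 - 2*I*sqrt(10) (L = 5/4 - sqrt(-3271 + 2631)/4 = 5/4 - 2*I*sqrt(10) ≈ 1.25 - 6.3246*I)
G - L = 121 - (5/4 - 2*I*sqrt(10)) = 121 + (-5/4 + 2*I*sqrt(10)) = 479/4 + 2*I*sqrt(10)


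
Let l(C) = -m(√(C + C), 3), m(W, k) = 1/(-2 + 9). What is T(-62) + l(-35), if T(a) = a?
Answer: -435/7 ≈ -62.143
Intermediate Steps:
m(W, k) = ⅐ (m(W, k) = 1/7 = ⅐)
l(C) = -⅐ (l(C) = -1*⅐ = -⅐)
T(-62) + l(-35) = -62 - ⅐ = -435/7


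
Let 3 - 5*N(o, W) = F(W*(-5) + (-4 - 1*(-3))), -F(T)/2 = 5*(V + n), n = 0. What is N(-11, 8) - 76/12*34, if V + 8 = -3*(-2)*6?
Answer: -2381/15 ≈ -158.73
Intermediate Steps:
V = 28 (V = -8 - 3*(-2)*6 = -8 + 6*6 = -8 + 36 = 28)
F(T) = -280 (F(T) = -10*(28 + 0) = -10*28 = -2*140 = -280)
N(o, W) = 283/5 (N(o, W) = 3/5 - 1/5*(-280) = 3/5 + 56 = 283/5)
N(-11, 8) - 76/12*34 = 283/5 - 76/12*34 = 283/5 - 76*1/12*34 = 283/5 - 19/3*34 = 283/5 - 646/3 = -2381/15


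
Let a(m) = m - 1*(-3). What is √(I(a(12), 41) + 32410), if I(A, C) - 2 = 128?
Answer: 2*√8135 ≈ 180.39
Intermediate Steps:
a(m) = 3 + m (a(m) = m + 3 = 3 + m)
I(A, C) = 130 (I(A, C) = 2 + 128 = 130)
√(I(a(12), 41) + 32410) = √(130 + 32410) = √32540 = 2*√8135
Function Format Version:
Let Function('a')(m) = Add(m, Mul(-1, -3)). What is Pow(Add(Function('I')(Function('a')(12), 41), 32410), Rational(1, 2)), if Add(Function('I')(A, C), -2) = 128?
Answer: Mul(2, Pow(8135, Rational(1, 2))) ≈ 180.39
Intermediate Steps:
Function('a')(m) = Add(3, m) (Function('a')(m) = Add(m, 3) = Add(3, m))
Function('I')(A, C) = 130 (Function('I')(A, C) = Add(2, 128) = 130)
Pow(Add(Function('I')(Function('a')(12), 41), 32410), Rational(1, 2)) = Pow(Add(130, 32410), Rational(1, 2)) = Pow(32540, Rational(1, 2)) = Mul(2, Pow(8135, Rational(1, 2)))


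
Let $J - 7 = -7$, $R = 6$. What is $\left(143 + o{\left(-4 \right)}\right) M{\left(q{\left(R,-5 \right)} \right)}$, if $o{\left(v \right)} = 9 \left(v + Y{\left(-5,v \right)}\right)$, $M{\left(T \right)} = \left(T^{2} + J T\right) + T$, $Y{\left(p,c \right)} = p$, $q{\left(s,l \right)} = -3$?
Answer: $372$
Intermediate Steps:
$J = 0$ ($J = 7 - 7 = 0$)
$M{\left(T \right)} = T + T^{2}$ ($M{\left(T \right)} = \left(T^{2} + 0 T\right) + T = \left(T^{2} + 0\right) + T = T^{2} + T = T + T^{2}$)
$o{\left(v \right)} = -45 + 9 v$ ($o{\left(v \right)} = 9 \left(v - 5\right) = 9 \left(-5 + v\right) = -45 + 9 v$)
$\left(143 + o{\left(-4 \right)}\right) M{\left(q{\left(R,-5 \right)} \right)} = \left(143 + \left(-45 + 9 \left(-4\right)\right)\right) \left(- 3 \left(1 - 3\right)\right) = \left(143 - 81\right) \left(\left(-3\right) \left(-2\right)\right) = \left(143 - 81\right) 6 = 62 \cdot 6 = 372$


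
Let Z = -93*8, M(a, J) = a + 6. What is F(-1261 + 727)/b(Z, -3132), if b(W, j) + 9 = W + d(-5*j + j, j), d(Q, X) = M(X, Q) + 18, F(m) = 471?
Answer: -157/1287 ≈ -0.12199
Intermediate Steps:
M(a, J) = 6 + a
d(Q, X) = 24 + X (d(Q, X) = (6 + X) + 18 = 24 + X)
Z = -744
b(W, j) = 15 + W + j (b(W, j) = -9 + (W + (24 + j)) = -9 + (24 + W + j) = 15 + W + j)
F(-1261 + 727)/b(Z, -3132) = 471/(15 - 744 - 3132) = 471/(-3861) = 471*(-1/3861) = -157/1287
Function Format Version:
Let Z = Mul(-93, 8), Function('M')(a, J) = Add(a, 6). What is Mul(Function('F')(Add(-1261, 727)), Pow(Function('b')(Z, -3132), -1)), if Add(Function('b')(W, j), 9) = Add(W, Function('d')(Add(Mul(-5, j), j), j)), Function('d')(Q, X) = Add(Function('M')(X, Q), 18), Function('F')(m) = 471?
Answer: Rational(-157, 1287) ≈ -0.12199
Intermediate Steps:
Function('M')(a, J) = Add(6, a)
Function('d')(Q, X) = Add(24, X) (Function('d')(Q, X) = Add(Add(6, X), 18) = Add(24, X))
Z = -744
Function('b')(W, j) = Add(15, W, j) (Function('b')(W, j) = Add(-9, Add(W, Add(24, j))) = Add(-9, Add(24, W, j)) = Add(15, W, j))
Mul(Function('F')(Add(-1261, 727)), Pow(Function('b')(Z, -3132), -1)) = Mul(471, Pow(Add(15, -744, -3132), -1)) = Mul(471, Pow(-3861, -1)) = Mul(471, Rational(-1, 3861)) = Rational(-157, 1287)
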